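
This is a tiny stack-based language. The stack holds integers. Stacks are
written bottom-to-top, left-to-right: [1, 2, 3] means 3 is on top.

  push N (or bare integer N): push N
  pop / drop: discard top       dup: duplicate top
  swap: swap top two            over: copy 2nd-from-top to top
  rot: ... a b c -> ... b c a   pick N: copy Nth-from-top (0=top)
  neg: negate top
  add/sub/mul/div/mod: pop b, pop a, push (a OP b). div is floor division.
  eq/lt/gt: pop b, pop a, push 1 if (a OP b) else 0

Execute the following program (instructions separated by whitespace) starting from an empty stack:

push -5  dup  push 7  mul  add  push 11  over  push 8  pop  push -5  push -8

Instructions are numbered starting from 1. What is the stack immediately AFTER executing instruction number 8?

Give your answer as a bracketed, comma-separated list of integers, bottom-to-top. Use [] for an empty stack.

Step 1 ('push -5'): [-5]
Step 2 ('dup'): [-5, -5]
Step 3 ('push 7'): [-5, -5, 7]
Step 4 ('mul'): [-5, -35]
Step 5 ('add'): [-40]
Step 6 ('push 11'): [-40, 11]
Step 7 ('over'): [-40, 11, -40]
Step 8 ('push 8'): [-40, 11, -40, 8]

Answer: [-40, 11, -40, 8]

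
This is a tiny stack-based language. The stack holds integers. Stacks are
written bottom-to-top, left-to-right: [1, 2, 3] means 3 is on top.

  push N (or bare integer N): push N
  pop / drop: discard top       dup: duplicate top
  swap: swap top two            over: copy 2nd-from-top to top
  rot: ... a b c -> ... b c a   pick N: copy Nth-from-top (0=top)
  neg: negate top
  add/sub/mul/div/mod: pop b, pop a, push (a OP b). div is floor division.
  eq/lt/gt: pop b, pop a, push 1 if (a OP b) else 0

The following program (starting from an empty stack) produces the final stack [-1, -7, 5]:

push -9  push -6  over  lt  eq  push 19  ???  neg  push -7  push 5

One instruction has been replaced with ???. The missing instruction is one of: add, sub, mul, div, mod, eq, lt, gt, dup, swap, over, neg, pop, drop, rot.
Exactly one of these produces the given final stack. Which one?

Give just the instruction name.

Answer: lt

Derivation:
Stack before ???: [0, 19]
Stack after ???:  [1]
The instruction that transforms [0, 19] -> [1] is: lt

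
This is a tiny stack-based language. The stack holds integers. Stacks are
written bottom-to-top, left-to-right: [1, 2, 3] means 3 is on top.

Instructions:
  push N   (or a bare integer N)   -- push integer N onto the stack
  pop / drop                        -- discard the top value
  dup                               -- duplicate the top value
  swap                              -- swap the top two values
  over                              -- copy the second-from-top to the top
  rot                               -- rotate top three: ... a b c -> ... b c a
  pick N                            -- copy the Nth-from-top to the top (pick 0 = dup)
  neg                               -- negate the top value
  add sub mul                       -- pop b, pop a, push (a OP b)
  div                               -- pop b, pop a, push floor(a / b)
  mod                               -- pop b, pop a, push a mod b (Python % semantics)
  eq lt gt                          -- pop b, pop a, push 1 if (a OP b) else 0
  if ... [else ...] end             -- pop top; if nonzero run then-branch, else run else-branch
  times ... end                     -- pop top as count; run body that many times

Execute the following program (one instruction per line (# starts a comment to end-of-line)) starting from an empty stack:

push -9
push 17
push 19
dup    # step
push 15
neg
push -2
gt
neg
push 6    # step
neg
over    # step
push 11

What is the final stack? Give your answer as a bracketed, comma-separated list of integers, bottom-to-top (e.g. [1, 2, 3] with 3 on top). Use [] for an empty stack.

After 'push -9': [-9]
After 'push 17': [-9, 17]
After 'push 19': [-9, 17, 19]
After 'dup': [-9, 17, 19, 19]
After 'push 15': [-9, 17, 19, 19, 15]
After 'neg': [-9, 17, 19, 19, -15]
After 'push -2': [-9, 17, 19, 19, -15, -2]
After 'gt': [-9, 17, 19, 19, 0]
After 'neg': [-9, 17, 19, 19, 0]
After 'push 6': [-9, 17, 19, 19, 0, 6]
After 'neg': [-9, 17, 19, 19, 0, -6]
After 'over': [-9, 17, 19, 19, 0, -6, 0]
After 'push 11': [-9, 17, 19, 19, 0, -6, 0, 11]

Answer: [-9, 17, 19, 19, 0, -6, 0, 11]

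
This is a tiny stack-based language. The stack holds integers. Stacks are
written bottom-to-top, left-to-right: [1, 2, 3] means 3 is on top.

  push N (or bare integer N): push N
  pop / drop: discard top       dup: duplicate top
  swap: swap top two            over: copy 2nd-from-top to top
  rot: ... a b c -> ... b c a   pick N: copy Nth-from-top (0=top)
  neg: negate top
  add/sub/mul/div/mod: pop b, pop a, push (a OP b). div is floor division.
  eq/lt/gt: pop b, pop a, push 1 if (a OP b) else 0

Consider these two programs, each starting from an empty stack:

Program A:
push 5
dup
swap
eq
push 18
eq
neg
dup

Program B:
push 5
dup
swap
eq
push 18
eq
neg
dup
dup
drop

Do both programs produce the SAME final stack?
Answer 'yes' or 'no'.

Answer: yes

Derivation:
Program A trace:
  After 'push 5': [5]
  After 'dup': [5, 5]
  After 'swap': [5, 5]
  After 'eq': [1]
  After 'push 18': [1, 18]
  After 'eq': [0]
  After 'neg': [0]
  After 'dup': [0, 0]
Program A final stack: [0, 0]

Program B trace:
  After 'push 5': [5]
  After 'dup': [5, 5]
  After 'swap': [5, 5]
  After 'eq': [1]
  After 'push 18': [1, 18]
  After 'eq': [0]
  After 'neg': [0]
  After 'dup': [0, 0]
  After 'dup': [0, 0, 0]
  After 'drop': [0, 0]
Program B final stack: [0, 0]
Same: yes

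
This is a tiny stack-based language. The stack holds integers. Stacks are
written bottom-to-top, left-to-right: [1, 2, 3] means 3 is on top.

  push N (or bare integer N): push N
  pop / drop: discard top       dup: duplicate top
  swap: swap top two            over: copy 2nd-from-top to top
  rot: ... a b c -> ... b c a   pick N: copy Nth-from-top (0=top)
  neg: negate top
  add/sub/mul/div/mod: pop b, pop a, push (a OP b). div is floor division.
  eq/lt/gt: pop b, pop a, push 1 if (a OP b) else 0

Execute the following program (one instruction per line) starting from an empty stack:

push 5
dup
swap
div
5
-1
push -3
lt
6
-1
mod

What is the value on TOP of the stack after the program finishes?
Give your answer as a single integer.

Answer: 0

Derivation:
After 'push 5': [5]
After 'dup': [5, 5]
After 'swap': [5, 5]
After 'div': [1]
After 'push 5': [1, 5]
After 'push -1': [1, 5, -1]
After 'push -3': [1, 5, -1, -3]
After 'lt': [1, 5, 0]
After 'push 6': [1, 5, 0, 6]
After 'push -1': [1, 5, 0, 6, -1]
After 'mod': [1, 5, 0, 0]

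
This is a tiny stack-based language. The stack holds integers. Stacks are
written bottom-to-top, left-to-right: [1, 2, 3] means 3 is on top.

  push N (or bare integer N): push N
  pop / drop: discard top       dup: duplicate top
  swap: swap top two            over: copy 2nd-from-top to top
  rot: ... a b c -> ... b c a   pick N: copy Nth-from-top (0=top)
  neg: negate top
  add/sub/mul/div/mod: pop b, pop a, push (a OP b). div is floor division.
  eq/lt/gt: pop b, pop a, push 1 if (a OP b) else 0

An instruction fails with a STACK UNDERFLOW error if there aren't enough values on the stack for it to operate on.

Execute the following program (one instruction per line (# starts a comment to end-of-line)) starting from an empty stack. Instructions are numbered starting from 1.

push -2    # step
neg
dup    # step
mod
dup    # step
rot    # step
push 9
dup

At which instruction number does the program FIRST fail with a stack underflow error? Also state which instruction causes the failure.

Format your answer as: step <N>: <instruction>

Step 1 ('push -2'): stack = [-2], depth = 1
Step 2 ('neg'): stack = [2], depth = 1
Step 3 ('dup'): stack = [2, 2], depth = 2
Step 4 ('mod'): stack = [0], depth = 1
Step 5 ('dup'): stack = [0, 0], depth = 2
Step 6 ('rot'): needs 3 value(s) but depth is 2 — STACK UNDERFLOW

Answer: step 6: rot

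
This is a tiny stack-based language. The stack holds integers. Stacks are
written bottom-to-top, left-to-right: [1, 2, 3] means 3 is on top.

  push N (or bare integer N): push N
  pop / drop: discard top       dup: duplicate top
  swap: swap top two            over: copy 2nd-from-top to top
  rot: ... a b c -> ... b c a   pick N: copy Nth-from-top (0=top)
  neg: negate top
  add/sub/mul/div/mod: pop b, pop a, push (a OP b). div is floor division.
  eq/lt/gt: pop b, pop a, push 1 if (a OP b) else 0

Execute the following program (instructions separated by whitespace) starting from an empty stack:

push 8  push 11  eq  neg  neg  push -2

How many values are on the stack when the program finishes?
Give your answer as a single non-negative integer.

Answer: 2

Derivation:
After 'push 8': stack = [8] (depth 1)
After 'push 11': stack = [8, 11] (depth 2)
After 'eq': stack = [0] (depth 1)
After 'neg': stack = [0] (depth 1)
After 'neg': stack = [0] (depth 1)
After 'push -2': stack = [0, -2] (depth 2)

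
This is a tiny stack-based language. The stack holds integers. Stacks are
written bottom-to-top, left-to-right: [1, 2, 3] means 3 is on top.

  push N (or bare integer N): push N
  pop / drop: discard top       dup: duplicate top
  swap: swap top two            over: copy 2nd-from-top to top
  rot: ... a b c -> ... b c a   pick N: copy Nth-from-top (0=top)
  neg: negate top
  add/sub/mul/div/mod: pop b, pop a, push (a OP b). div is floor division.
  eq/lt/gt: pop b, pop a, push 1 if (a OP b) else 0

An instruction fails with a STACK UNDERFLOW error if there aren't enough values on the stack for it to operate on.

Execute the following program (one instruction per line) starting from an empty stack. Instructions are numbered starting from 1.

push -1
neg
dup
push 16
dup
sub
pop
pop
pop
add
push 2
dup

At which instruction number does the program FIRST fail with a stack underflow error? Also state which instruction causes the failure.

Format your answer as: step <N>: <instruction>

Step 1 ('push -1'): stack = [-1], depth = 1
Step 2 ('neg'): stack = [1], depth = 1
Step 3 ('dup'): stack = [1, 1], depth = 2
Step 4 ('push 16'): stack = [1, 1, 16], depth = 3
Step 5 ('dup'): stack = [1, 1, 16, 16], depth = 4
Step 6 ('sub'): stack = [1, 1, 0], depth = 3
Step 7 ('pop'): stack = [1, 1], depth = 2
Step 8 ('pop'): stack = [1], depth = 1
Step 9 ('pop'): stack = [], depth = 0
Step 10 ('add'): needs 2 value(s) but depth is 0 — STACK UNDERFLOW

Answer: step 10: add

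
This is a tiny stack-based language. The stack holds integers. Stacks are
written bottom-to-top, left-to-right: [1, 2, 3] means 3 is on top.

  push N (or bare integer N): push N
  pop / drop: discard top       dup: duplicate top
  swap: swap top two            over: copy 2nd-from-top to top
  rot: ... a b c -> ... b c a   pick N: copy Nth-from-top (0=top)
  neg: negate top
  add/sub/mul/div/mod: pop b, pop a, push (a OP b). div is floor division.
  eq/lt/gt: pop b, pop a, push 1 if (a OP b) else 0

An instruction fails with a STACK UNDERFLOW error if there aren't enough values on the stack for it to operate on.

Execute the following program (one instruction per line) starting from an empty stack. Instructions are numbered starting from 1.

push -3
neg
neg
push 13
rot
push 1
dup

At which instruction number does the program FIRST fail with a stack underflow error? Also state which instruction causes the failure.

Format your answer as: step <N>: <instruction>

Step 1 ('push -3'): stack = [-3], depth = 1
Step 2 ('neg'): stack = [3], depth = 1
Step 3 ('neg'): stack = [-3], depth = 1
Step 4 ('push 13'): stack = [-3, 13], depth = 2
Step 5 ('rot'): needs 3 value(s) but depth is 2 — STACK UNDERFLOW

Answer: step 5: rot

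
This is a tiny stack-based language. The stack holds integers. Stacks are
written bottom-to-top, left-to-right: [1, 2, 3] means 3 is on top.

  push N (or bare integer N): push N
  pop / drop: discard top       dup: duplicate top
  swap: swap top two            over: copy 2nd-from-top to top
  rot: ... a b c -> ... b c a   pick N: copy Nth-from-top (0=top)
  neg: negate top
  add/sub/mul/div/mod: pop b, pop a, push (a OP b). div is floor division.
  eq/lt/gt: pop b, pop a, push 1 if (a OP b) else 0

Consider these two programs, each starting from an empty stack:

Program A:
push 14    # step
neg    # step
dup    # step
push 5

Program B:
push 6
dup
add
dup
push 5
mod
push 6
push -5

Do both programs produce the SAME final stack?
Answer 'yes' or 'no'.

Answer: no

Derivation:
Program A trace:
  After 'push 14': [14]
  After 'neg': [-14]
  After 'dup': [-14, -14]
  After 'push 5': [-14, -14, 5]
Program A final stack: [-14, -14, 5]

Program B trace:
  After 'push 6': [6]
  After 'dup': [6, 6]
  After 'add': [12]
  After 'dup': [12, 12]
  After 'push 5': [12, 12, 5]
  After 'mod': [12, 2]
  After 'push 6': [12, 2, 6]
  After 'push -5': [12, 2, 6, -5]
Program B final stack: [12, 2, 6, -5]
Same: no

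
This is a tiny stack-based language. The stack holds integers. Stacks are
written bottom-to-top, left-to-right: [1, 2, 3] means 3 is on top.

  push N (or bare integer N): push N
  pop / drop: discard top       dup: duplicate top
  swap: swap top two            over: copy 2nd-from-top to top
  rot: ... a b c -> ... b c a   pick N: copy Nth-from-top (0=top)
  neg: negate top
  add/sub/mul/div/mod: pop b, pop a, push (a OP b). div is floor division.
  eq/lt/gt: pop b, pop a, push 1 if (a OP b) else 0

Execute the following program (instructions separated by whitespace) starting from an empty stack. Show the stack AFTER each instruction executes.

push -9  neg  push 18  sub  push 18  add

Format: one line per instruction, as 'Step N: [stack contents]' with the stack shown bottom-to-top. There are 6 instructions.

Step 1: [-9]
Step 2: [9]
Step 3: [9, 18]
Step 4: [-9]
Step 5: [-9, 18]
Step 6: [9]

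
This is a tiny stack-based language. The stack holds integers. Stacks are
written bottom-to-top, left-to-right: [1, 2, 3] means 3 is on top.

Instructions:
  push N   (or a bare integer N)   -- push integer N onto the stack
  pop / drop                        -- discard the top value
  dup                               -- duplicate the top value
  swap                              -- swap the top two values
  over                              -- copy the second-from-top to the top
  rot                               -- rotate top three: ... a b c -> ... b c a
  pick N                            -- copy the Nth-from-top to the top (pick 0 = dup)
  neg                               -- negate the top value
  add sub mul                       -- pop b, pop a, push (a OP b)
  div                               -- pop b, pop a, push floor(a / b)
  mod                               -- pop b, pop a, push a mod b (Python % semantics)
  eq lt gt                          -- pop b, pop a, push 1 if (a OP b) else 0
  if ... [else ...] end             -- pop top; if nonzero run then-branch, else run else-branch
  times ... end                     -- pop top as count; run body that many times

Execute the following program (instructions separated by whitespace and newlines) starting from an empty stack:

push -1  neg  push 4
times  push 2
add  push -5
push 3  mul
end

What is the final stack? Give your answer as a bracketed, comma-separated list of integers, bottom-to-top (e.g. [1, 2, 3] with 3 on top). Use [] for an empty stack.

After 'push -1': [-1]
After 'neg': [1]
After 'push 4': [1, 4]
After 'times': [1]
After 'push 2': [1, 2]
After 'add': [3]
After 'push -5': [3, -5]
After 'push 3': [3, -5, 3]
After 'mul': [3, -15]
After 'push 2': [3, -15, 2]
After 'add': [3, -13]
After 'push -5': [3, -13, -5]
After 'push 3': [3, -13, -5, 3]
After 'mul': [3, -13, -15]
After 'push 2': [3, -13, -15, 2]
After 'add': [3, -13, -13]
After 'push -5': [3, -13, -13, -5]
After 'push 3': [3, -13, -13, -5, 3]
After 'mul': [3, -13, -13, -15]
After 'push 2': [3, -13, -13, -15, 2]
After 'add': [3, -13, -13, -13]
After 'push -5': [3, -13, -13, -13, -5]
After 'push 3': [3, -13, -13, -13, -5, 3]
After 'mul': [3, -13, -13, -13, -15]

Answer: [3, -13, -13, -13, -15]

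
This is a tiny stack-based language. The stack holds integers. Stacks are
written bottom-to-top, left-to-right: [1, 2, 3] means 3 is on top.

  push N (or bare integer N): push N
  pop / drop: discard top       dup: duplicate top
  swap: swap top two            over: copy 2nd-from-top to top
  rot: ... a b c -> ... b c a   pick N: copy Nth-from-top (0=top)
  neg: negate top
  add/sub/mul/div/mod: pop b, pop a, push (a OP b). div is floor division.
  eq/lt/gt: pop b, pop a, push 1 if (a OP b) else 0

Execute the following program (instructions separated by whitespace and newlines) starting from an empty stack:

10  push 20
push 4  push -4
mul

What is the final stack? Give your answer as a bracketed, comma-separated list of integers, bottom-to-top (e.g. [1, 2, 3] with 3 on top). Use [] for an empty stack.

After 'push 10': [10]
After 'push 20': [10, 20]
After 'push 4': [10, 20, 4]
After 'push -4': [10, 20, 4, -4]
After 'mul': [10, 20, -16]

Answer: [10, 20, -16]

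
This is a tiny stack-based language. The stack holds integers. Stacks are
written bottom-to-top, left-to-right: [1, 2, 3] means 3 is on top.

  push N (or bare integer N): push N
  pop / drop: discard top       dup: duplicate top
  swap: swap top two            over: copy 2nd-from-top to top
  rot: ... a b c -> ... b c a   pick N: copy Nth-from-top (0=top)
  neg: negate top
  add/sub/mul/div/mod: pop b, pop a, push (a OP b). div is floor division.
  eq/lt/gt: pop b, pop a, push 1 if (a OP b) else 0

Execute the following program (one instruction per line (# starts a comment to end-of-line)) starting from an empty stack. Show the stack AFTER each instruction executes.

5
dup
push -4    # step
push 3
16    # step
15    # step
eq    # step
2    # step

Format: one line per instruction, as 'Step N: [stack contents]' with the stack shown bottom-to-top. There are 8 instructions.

Step 1: [5]
Step 2: [5, 5]
Step 3: [5, 5, -4]
Step 4: [5, 5, -4, 3]
Step 5: [5, 5, -4, 3, 16]
Step 6: [5, 5, -4, 3, 16, 15]
Step 7: [5, 5, -4, 3, 0]
Step 8: [5, 5, -4, 3, 0, 2]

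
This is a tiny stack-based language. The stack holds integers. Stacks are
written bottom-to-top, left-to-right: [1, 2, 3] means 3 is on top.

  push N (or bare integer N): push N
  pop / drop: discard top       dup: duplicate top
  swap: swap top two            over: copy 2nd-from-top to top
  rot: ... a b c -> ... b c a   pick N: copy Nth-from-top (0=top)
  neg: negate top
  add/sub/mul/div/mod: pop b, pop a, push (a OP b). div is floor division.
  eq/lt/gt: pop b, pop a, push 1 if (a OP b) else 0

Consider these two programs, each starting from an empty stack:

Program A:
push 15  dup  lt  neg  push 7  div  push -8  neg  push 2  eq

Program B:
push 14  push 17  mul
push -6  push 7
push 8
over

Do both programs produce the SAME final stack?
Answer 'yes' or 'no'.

Answer: no

Derivation:
Program A trace:
  After 'push 15': [15]
  After 'dup': [15, 15]
  After 'lt': [0]
  After 'neg': [0]
  After 'push 7': [0, 7]
  After 'div': [0]
  After 'push -8': [0, -8]
  After 'neg': [0, 8]
  After 'push 2': [0, 8, 2]
  After 'eq': [0, 0]
Program A final stack: [0, 0]

Program B trace:
  After 'push 14': [14]
  After 'push 17': [14, 17]
  After 'mul': [238]
  After 'push -6': [238, -6]
  After 'push 7': [238, -6, 7]
  After 'push 8': [238, -6, 7, 8]
  After 'over': [238, -6, 7, 8, 7]
Program B final stack: [238, -6, 7, 8, 7]
Same: no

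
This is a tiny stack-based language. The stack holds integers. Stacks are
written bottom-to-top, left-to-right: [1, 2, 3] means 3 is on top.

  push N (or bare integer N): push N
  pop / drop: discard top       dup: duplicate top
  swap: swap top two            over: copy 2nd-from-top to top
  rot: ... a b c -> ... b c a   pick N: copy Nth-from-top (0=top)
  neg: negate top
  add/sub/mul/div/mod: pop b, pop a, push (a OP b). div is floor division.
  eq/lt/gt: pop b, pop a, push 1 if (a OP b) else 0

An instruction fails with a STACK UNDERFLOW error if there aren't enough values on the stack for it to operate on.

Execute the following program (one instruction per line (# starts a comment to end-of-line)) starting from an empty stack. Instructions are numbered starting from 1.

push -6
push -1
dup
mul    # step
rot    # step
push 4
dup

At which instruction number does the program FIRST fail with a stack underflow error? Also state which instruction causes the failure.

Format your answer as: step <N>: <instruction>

Answer: step 5: rot

Derivation:
Step 1 ('push -6'): stack = [-6], depth = 1
Step 2 ('push -1'): stack = [-6, -1], depth = 2
Step 3 ('dup'): stack = [-6, -1, -1], depth = 3
Step 4 ('mul'): stack = [-6, 1], depth = 2
Step 5 ('rot'): needs 3 value(s) but depth is 2 — STACK UNDERFLOW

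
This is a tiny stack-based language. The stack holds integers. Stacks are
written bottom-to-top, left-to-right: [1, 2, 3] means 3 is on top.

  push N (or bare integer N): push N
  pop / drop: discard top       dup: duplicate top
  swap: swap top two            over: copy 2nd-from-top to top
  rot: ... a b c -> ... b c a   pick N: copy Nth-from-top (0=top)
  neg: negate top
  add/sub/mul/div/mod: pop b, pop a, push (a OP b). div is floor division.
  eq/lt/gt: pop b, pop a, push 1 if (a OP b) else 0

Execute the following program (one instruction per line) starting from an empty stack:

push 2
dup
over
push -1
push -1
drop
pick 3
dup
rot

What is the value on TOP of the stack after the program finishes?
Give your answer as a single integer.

Answer: -1

Derivation:
After 'push 2': [2]
After 'dup': [2, 2]
After 'over': [2, 2, 2]
After 'push -1': [2, 2, 2, -1]
After 'push -1': [2, 2, 2, -1, -1]
After 'drop': [2, 2, 2, -1]
After 'pick 3': [2, 2, 2, -1, 2]
After 'dup': [2, 2, 2, -1, 2, 2]
After 'rot': [2, 2, 2, 2, 2, -1]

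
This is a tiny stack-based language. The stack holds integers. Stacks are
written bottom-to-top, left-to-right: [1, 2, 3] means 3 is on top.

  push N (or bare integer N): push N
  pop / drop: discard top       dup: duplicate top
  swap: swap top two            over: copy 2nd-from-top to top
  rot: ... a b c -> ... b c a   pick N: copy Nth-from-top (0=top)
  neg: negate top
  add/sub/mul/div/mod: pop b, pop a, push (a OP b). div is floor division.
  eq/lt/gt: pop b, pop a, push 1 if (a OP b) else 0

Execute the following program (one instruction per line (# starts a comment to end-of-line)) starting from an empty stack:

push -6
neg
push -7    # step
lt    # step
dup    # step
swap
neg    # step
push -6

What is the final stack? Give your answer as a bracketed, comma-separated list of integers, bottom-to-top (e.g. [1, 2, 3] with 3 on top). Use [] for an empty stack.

After 'push -6': [-6]
After 'neg': [6]
After 'push -7': [6, -7]
After 'lt': [0]
After 'dup': [0, 0]
After 'swap': [0, 0]
After 'neg': [0, 0]
After 'push -6': [0, 0, -6]

Answer: [0, 0, -6]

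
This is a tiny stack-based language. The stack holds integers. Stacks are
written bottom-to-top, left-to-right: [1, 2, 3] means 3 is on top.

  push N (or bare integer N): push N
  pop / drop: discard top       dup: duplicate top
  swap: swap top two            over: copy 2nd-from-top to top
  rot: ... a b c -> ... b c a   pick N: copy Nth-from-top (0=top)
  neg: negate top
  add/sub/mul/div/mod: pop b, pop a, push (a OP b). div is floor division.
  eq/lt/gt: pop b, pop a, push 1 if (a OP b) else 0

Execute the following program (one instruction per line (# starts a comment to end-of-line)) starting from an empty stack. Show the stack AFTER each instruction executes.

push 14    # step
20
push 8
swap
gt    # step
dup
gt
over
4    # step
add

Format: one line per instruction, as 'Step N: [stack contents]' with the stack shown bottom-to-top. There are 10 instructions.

Step 1: [14]
Step 2: [14, 20]
Step 3: [14, 20, 8]
Step 4: [14, 8, 20]
Step 5: [14, 0]
Step 6: [14, 0, 0]
Step 7: [14, 0]
Step 8: [14, 0, 14]
Step 9: [14, 0, 14, 4]
Step 10: [14, 0, 18]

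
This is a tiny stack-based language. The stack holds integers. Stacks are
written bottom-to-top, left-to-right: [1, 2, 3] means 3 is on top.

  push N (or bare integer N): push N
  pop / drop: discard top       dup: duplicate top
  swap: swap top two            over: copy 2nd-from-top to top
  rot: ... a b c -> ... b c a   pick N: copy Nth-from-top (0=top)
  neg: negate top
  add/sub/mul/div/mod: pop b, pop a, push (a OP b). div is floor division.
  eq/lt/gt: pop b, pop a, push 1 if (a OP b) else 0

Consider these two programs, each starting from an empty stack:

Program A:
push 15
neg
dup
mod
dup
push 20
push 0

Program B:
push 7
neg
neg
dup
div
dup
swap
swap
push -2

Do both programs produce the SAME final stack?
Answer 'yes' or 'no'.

Program A trace:
  After 'push 15': [15]
  After 'neg': [-15]
  After 'dup': [-15, -15]
  After 'mod': [0]
  After 'dup': [0, 0]
  After 'push 20': [0, 0, 20]
  After 'push 0': [0, 0, 20, 0]
Program A final stack: [0, 0, 20, 0]

Program B trace:
  After 'push 7': [7]
  After 'neg': [-7]
  After 'neg': [7]
  After 'dup': [7, 7]
  After 'div': [1]
  After 'dup': [1, 1]
  After 'swap': [1, 1]
  After 'swap': [1, 1]
  After 'push -2': [1, 1, -2]
Program B final stack: [1, 1, -2]
Same: no

Answer: no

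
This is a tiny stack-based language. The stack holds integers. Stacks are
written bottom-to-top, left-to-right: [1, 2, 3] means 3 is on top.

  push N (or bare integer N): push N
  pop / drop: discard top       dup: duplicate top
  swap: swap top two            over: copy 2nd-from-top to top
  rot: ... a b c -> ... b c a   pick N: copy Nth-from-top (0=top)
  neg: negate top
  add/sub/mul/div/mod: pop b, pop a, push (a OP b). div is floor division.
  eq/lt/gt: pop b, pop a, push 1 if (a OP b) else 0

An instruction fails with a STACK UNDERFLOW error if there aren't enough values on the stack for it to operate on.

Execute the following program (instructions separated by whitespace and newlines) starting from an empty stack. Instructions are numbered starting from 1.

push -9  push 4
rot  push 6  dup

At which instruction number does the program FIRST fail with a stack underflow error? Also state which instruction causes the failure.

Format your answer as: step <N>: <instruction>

Step 1 ('push -9'): stack = [-9], depth = 1
Step 2 ('push 4'): stack = [-9, 4], depth = 2
Step 3 ('rot'): needs 3 value(s) but depth is 2 — STACK UNDERFLOW

Answer: step 3: rot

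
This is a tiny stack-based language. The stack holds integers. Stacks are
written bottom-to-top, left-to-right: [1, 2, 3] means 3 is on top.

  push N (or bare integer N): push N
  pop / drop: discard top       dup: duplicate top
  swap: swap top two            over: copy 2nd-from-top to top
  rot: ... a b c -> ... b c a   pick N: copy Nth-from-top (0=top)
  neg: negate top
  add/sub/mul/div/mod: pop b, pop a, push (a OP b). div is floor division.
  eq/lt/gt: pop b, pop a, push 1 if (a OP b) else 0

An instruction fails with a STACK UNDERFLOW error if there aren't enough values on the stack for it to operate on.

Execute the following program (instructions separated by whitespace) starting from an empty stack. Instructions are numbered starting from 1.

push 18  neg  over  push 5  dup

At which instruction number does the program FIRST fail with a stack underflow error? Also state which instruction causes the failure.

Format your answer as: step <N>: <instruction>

Answer: step 3: over

Derivation:
Step 1 ('push 18'): stack = [18], depth = 1
Step 2 ('neg'): stack = [-18], depth = 1
Step 3 ('over'): needs 2 value(s) but depth is 1 — STACK UNDERFLOW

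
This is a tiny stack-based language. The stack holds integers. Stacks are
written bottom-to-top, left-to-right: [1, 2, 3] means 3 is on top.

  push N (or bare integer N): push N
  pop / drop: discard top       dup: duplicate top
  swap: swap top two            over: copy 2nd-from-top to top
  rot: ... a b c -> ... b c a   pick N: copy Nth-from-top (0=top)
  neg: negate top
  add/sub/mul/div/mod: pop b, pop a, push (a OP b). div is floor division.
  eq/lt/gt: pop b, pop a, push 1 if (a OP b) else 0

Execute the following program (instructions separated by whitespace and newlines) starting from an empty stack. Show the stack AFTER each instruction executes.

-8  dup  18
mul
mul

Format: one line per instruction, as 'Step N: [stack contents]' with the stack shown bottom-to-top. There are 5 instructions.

Step 1: [-8]
Step 2: [-8, -8]
Step 3: [-8, -8, 18]
Step 4: [-8, -144]
Step 5: [1152]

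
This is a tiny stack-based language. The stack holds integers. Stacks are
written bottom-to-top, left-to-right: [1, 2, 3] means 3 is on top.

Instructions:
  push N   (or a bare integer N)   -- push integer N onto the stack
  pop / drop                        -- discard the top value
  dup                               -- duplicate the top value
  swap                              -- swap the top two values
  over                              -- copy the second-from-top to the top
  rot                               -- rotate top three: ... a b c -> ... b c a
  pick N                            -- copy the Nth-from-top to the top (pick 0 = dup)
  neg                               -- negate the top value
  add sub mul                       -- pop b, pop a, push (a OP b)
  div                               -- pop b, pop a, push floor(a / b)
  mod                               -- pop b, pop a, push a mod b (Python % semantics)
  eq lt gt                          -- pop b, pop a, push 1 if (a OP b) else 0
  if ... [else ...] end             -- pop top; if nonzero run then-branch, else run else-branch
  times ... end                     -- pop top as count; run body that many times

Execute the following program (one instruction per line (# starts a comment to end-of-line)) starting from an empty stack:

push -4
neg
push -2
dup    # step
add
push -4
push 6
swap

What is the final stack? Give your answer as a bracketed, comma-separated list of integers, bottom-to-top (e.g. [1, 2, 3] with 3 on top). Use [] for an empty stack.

After 'push -4': [-4]
After 'neg': [4]
After 'push -2': [4, -2]
After 'dup': [4, -2, -2]
After 'add': [4, -4]
After 'push -4': [4, -4, -4]
After 'push 6': [4, -4, -4, 6]
After 'swap': [4, -4, 6, -4]

Answer: [4, -4, 6, -4]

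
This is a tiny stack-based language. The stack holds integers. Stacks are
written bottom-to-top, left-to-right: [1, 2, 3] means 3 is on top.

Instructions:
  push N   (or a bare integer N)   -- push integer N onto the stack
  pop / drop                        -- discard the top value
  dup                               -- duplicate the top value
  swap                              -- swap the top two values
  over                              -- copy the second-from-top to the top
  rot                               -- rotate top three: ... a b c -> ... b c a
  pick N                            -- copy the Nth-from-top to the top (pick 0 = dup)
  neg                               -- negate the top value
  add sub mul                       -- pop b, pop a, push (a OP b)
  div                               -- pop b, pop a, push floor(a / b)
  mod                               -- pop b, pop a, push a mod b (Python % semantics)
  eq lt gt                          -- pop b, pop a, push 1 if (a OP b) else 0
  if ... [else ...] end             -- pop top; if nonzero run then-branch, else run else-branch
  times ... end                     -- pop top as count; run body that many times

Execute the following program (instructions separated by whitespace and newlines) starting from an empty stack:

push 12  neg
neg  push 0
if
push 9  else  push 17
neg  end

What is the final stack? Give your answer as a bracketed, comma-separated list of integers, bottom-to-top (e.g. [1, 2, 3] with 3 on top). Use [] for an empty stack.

Answer: [12, -17]

Derivation:
After 'push 12': [12]
After 'neg': [-12]
After 'neg': [12]
After 'push 0': [12, 0]
After 'if': [12]
After 'push 17': [12, 17]
After 'neg': [12, -17]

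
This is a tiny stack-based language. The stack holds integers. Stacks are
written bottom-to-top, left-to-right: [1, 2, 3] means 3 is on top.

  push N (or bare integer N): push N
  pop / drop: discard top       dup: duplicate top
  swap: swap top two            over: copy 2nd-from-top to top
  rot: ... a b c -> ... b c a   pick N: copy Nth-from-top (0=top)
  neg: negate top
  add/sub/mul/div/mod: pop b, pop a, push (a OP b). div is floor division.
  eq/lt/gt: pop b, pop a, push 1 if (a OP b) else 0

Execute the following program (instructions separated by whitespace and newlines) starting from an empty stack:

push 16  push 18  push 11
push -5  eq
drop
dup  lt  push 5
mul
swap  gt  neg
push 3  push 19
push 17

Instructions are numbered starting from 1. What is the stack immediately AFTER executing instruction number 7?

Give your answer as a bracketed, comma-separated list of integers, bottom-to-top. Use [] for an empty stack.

Step 1 ('push 16'): [16]
Step 2 ('push 18'): [16, 18]
Step 3 ('push 11'): [16, 18, 11]
Step 4 ('push -5'): [16, 18, 11, -5]
Step 5 ('eq'): [16, 18, 0]
Step 6 ('drop'): [16, 18]
Step 7 ('dup'): [16, 18, 18]

Answer: [16, 18, 18]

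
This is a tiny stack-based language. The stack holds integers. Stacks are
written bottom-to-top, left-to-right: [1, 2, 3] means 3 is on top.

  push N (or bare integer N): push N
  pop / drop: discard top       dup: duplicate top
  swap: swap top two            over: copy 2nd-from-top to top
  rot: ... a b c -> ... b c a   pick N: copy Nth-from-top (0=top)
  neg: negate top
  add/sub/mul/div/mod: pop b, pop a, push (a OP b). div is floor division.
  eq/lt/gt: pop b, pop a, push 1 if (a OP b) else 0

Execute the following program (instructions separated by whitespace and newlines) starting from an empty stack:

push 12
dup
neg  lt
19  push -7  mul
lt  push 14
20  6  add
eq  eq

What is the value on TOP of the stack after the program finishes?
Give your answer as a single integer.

After 'push 12': [12]
After 'dup': [12, 12]
After 'neg': [12, -12]
After 'lt': [0]
After 'push 19': [0, 19]
After 'push -7': [0, 19, -7]
After 'mul': [0, -133]
After 'lt': [0]
After 'push 14': [0, 14]
After 'push 20': [0, 14, 20]
After 'push 6': [0, 14, 20, 6]
After 'add': [0, 14, 26]
After 'eq': [0, 0]
After 'eq': [1]

Answer: 1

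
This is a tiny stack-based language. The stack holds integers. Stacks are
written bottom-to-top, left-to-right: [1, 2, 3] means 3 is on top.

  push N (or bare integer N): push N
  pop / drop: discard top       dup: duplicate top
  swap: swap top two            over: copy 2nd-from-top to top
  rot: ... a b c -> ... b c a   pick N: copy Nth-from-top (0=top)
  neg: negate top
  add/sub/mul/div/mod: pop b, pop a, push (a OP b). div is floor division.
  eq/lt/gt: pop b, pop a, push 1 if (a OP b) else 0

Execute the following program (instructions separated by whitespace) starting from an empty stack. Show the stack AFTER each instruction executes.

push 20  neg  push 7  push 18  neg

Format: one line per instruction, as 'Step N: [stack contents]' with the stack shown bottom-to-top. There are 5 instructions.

Step 1: [20]
Step 2: [-20]
Step 3: [-20, 7]
Step 4: [-20, 7, 18]
Step 5: [-20, 7, -18]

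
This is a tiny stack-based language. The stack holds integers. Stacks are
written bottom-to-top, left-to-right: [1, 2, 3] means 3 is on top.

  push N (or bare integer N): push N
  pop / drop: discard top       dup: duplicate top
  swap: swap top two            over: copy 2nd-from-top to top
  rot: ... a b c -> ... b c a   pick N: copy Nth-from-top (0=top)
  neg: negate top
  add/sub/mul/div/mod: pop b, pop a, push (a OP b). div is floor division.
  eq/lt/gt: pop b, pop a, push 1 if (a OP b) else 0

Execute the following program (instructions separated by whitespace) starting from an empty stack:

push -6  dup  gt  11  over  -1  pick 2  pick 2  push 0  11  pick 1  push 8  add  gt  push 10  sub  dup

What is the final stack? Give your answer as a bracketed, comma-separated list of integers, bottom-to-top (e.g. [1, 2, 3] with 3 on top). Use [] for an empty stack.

After 'push -6': [-6]
After 'dup': [-6, -6]
After 'gt': [0]
After 'push 11': [0, 11]
After 'over': [0, 11, 0]
After 'push -1': [0, 11, 0, -1]
After 'pick 2': [0, 11, 0, -1, 11]
After 'pick 2': [0, 11, 0, -1, 11, 0]
After 'push 0': [0, 11, 0, -1, 11, 0, 0]
After 'push 11': [0, 11, 0, -1, 11, 0, 0, 11]
After 'pick 1': [0, 11, 0, -1, 11, 0, 0, 11, 0]
After 'push 8': [0, 11, 0, -1, 11, 0, 0, 11, 0, 8]
After 'add': [0, 11, 0, -1, 11, 0, 0, 11, 8]
After 'gt': [0, 11, 0, -1, 11, 0, 0, 1]
After 'push 10': [0, 11, 0, -1, 11, 0, 0, 1, 10]
After 'sub': [0, 11, 0, -1, 11, 0, 0, -9]
After 'dup': [0, 11, 0, -1, 11, 0, 0, -9, -9]

Answer: [0, 11, 0, -1, 11, 0, 0, -9, -9]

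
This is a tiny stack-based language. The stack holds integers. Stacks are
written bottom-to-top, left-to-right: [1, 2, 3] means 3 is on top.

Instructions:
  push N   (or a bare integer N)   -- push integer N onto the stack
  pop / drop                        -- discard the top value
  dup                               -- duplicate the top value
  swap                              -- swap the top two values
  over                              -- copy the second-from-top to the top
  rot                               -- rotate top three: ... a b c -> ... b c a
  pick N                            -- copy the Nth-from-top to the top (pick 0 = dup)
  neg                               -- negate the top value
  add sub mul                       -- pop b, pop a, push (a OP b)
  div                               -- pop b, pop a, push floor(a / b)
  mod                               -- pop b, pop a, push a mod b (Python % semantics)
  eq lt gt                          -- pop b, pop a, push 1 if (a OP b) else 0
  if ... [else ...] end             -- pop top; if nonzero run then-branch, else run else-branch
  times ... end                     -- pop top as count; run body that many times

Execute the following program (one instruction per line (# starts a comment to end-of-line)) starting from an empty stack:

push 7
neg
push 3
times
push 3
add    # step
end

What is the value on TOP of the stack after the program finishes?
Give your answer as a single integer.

Answer: 2

Derivation:
After 'push 7': [7]
After 'neg': [-7]
After 'push 3': [-7, 3]
After 'times': [-7]
After 'push 3': [-7, 3]
After 'add': [-4]
After 'push 3': [-4, 3]
After 'add': [-1]
After 'push 3': [-1, 3]
After 'add': [2]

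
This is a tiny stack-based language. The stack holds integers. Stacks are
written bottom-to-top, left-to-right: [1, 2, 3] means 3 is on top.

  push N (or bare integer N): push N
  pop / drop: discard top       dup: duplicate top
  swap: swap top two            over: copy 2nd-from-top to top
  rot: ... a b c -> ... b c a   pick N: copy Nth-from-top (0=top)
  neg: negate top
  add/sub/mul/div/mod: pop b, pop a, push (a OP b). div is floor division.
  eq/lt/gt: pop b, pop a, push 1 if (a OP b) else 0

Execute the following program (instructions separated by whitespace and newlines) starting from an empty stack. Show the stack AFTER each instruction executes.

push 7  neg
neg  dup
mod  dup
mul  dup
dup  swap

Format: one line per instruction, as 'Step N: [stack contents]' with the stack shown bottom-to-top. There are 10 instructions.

Step 1: [7]
Step 2: [-7]
Step 3: [7]
Step 4: [7, 7]
Step 5: [0]
Step 6: [0, 0]
Step 7: [0]
Step 8: [0, 0]
Step 9: [0, 0, 0]
Step 10: [0, 0, 0]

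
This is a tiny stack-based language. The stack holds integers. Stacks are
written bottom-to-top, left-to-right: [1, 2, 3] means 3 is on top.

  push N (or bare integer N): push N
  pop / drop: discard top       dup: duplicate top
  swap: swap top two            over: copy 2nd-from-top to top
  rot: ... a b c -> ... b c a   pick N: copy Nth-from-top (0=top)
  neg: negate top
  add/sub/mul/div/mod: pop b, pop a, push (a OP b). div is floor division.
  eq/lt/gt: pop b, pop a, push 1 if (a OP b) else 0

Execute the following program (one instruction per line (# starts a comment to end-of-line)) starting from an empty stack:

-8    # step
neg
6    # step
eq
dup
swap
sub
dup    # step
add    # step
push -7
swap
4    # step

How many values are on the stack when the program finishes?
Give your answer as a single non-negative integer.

Answer: 3

Derivation:
After 'push -8': stack = [-8] (depth 1)
After 'neg': stack = [8] (depth 1)
After 'push 6': stack = [8, 6] (depth 2)
After 'eq': stack = [0] (depth 1)
After 'dup': stack = [0, 0] (depth 2)
After 'swap': stack = [0, 0] (depth 2)
After 'sub': stack = [0] (depth 1)
After 'dup': stack = [0, 0] (depth 2)
After 'add': stack = [0] (depth 1)
After 'push -7': stack = [0, -7] (depth 2)
After 'swap': stack = [-7, 0] (depth 2)
After 'push 4': stack = [-7, 0, 4] (depth 3)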